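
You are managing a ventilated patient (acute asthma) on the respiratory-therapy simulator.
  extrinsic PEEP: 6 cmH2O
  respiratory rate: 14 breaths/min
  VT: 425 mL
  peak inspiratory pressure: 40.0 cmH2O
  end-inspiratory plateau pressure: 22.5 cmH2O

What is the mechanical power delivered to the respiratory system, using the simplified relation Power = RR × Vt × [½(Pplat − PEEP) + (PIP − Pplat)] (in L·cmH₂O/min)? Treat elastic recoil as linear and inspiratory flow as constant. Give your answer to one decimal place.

153.2

Per-breath work = Vt × [½(Pplat−PEEP) + (PIP−Pplat)] = 0.425 × [0.5×16.5 + 17.5] = 0.425 × 25.75 = 10.944 L·cmH2O.
Power = 14 × 10.944 = 153.22 L·cmH2O/min.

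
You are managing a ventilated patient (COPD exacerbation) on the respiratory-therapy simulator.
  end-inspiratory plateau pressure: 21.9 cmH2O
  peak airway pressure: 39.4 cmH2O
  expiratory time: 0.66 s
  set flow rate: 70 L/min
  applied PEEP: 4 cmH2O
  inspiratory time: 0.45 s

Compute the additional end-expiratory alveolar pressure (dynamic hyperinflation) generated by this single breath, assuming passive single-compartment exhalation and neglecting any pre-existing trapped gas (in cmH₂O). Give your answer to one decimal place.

4.0

Flow: 70 L/min ÷ 60 = 1.1667 L/s.
Vt = flow × Ti = 1.1667 L/s × 0.45 s × 1000 mL/L = 525.02 mL.
R = (PIP − Pplat)/V̇ = (39.4 − 21.9) / 1.1667 = 17.5/1.1667 = 15.0 cmH2O·s/L.
C = Vt/(Pplat − PEEP) = 525.02 / (21.9 − 4) = 525.02/17.9 = 29.331 mL/cmH2O.
τ = R × C = 15.0 × 0.02933 L/cmH2O = 0.44 s.
Fraction remaining = e^(−Te/τ) = e^(−0.66/0.44) = 0.2231; trapped volume = 525.02 × 0.2231 = 117.13 mL.
Additional alveolar pressure from trapping ≈ V_trapped / C = 117.13 / 29.331 = 3.993 cmH2O.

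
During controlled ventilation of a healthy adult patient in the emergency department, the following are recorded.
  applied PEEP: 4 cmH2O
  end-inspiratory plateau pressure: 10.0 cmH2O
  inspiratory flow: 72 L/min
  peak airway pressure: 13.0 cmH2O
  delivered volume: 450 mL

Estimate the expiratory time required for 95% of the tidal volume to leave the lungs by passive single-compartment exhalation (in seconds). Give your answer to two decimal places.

0.56

Flow: 72 L/min ÷ 60 = 1.2 L/s.
R = (PIP − Pplat)/V̇ = (13.0 − 10.0) / 1.2 = 3.0/1.2 = 2.5 cmH2O·s/L.
C = Vt/(Pplat − PEEP) = 450.0 / (10.0 − 4) = 450.0/6.0 = 75.0 mL/cmH2O.
τ = R × C = 2.5 × 0.075 L/cmH2O = 0.1875 s.
t = −τ·ln(1 − 0.95) = −0.1875·ln(0.05) = 0.5617 s.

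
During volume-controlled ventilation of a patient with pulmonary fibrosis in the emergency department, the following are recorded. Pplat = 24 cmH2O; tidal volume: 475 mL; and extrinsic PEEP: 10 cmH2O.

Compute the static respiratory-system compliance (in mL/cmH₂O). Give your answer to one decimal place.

Cstat = Vt / (Pplat − PEEP) = 475 / (24 − 10) = 475 / 14.0 = 33.929 mL/cmH2O.

33.9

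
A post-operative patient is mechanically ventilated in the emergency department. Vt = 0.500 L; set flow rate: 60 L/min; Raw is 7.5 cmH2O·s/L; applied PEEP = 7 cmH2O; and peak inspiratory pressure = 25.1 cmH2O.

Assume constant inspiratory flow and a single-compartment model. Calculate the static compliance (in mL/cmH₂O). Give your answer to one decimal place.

47.2

Flow: 60 L/min ÷ 60 = 1 L/s.
Equation of motion (constant flow): PIP = Vt/C + R·V̇ + PEEP.
Vt/C = PIP − R·V̇ − PEEP = 25.1 − 7.5×1 − 7 = 25.1 − 7.5 − 7 = 10.6 cmH2O.
C = Vt / 10.6 = 500 / 10.6 = 47.17 mL/cmH2O.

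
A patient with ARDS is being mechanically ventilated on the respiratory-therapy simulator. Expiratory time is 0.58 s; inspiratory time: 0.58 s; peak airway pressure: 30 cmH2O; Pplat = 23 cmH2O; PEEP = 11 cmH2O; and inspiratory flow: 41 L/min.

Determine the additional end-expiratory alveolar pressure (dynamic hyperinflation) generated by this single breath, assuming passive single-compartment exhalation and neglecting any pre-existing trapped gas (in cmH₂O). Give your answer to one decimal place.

Flow: 41 L/min ÷ 60 = 0.6833 L/s.
Vt = flow × Ti = 0.6833 L/s × 0.58 s × 1000 mL/L = 396.31 mL.
R = (PIP − Pplat)/V̇ = (30 − 23) / 0.6833 = 7.0/0.6833 = 10.244 cmH2O·s/L.
C = Vt/(Pplat − PEEP) = 396.31 / (23 − 11) = 396.31/12.0 = 33.026 mL/cmH2O.
τ = R × C = 10.244 × 0.03303 L/cmH2O = 0.3384 s.
Fraction remaining = e^(−Te/τ) = e^(−0.58/0.3384) = 0.1802; trapped volume = 396.31 × 0.1802 = 71.415 mL.
Additional alveolar pressure from trapping ≈ V_trapped / C = 71.415 / 33.026 = 2.162 cmH2O.

2.2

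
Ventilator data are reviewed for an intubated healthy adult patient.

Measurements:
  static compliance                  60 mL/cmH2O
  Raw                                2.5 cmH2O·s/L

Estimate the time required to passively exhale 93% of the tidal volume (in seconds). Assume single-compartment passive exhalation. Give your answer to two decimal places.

τ = R × C = 2.5 × 60 mL/cmH2O = 2.5 × 0.060 L/cmH2O = 0.15 s.
Exhaled fraction f = 1 − e^(−t/τ) → t = −τ·ln(1 − f) = −0.15·ln(0.07) = 0.3989 s.

0.40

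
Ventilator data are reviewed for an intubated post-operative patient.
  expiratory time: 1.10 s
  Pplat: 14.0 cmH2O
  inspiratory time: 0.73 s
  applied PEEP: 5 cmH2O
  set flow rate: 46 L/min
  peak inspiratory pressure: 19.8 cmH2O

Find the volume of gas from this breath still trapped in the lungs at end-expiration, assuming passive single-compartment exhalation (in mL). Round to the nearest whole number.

54

Flow: 46 L/min ÷ 60 = 0.7667 L/s.
Vt = flow × Ti = 0.7667 L/s × 0.73 s × 1000 mL/L = 559.69 mL.
R = (PIP − Pplat)/V̇ = (19.8 − 14.0) / 0.7667 = 5.8/0.7667 = 7.565 cmH2O·s/L.
C = Vt/(Pplat − PEEP) = 559.69 / (14.0 − 5) = 559.69/9.0 = 62.188 mL/cmH2O.
τ = R × C = 7.565 × 0.06219 L/cmH2O = 0.4705 s.
Fraction remaining = e^(−Te/τ) = e^(−1.10/0.4705) = 0.09653.
Trapped volume = 559.69 × 0.09653 = 54.027 mL.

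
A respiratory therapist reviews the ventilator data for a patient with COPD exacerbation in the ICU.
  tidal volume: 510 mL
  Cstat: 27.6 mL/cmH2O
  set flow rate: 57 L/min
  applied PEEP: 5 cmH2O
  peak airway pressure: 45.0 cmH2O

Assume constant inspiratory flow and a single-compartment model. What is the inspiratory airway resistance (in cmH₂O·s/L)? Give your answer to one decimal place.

22.7

Flow: 57 L/min ÷ 60 = 0.95 L/s.
Equation of motion (constant flow): PIP = Vt/C + R·V̇ + PEEP.
R·V̇ = PIP − Vt/C − PEEP = 45.0 − 510/27.6 − 5 = 45.0 − 18.478 − 5 = 21.522 cmH2O.
R = 21.522 / 0.95 = 22.655 cmH2O·s/L.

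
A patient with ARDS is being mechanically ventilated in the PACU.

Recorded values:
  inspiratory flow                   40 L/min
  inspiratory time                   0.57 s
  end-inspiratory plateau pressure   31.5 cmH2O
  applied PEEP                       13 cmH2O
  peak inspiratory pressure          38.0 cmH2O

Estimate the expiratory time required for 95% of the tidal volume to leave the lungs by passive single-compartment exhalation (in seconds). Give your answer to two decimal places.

0.60

Flow: 40 L/min ÷ 60 = 0.6667 L/s.
Vt = flow × Ti = 0.6667 L/s × 0.57 s × 1000 mL/L = 380.02 mL.
R = (PIP − Pplat)/V̇ = (38.0 − 31.5) / 0.6667 = 6.5/0.6667 = 9.75 cmH2O·s/L.
C = Vt/(Pplat − PEEP) = 380.02 / (31.5 − 13) = 380.02/18.5 = 20.542 mL/cmH2O.
τ = R × C = 9.75 × 0.02054 L/cmH2O = 0.2003 s.
t = −τ·ln(1 − 0.95) = −0.2003·ln(0.05) = 0.6 s.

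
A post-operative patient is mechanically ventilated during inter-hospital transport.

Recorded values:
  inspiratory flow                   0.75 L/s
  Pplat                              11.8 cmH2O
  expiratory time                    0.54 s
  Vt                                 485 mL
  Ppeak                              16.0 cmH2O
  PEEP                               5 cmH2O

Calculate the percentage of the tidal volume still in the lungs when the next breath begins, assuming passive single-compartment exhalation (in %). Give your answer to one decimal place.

R = (PIP − Pplat)/V̇ = (16.0 − 11.8) / 0.75 = 4.2/0.75 = 5.6 cmH2O·s/L.
C = Vt/(Pplat − PEEP) = 485.0 / (11.8 − 5) = 485.0/6.8 = 71.324 mL/cmH2O.
τ = R × C = 5.6 × 0.07132 L/cmH2O = 0.3994 s.
Fraction remaining at end-expiration = e^(−Te/τ) = e^(−0.54/0.3994) = 0.2587 → 25.87%.

25.9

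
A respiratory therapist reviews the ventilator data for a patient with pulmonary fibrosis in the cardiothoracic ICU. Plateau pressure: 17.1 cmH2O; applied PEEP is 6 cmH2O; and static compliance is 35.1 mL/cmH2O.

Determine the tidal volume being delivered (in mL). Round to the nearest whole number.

Vt = Cstat × (Pplat − PEEP) = 35.1 × (17.1 − 6) = 35.1 × 11.1 = 389.61 mL.

390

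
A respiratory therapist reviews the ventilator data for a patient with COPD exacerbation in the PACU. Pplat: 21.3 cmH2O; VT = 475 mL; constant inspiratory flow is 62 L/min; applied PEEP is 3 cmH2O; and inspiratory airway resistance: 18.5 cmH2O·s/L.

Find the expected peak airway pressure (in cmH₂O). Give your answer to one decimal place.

Flow: 62 L/min ÷ 60 = 1.0333 L/s.
PIP = Pplat + Raw × flow = 21.3 + 18.5 × 1.0333 = 21.3 + 19.116 = 40.416 cmH2O.

40.4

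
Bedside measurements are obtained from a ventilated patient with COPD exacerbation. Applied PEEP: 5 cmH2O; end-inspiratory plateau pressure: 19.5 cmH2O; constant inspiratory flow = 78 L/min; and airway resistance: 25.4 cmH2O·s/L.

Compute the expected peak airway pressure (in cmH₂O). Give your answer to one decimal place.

Flow: 78 L/min ÷ 60 = 1.3 L/s.
PIP = Pplat + Raw × flow = 19.5 + 25.4 × 1.3 = 19.5 + 33.02 = 52.52 cmH2O.

52.5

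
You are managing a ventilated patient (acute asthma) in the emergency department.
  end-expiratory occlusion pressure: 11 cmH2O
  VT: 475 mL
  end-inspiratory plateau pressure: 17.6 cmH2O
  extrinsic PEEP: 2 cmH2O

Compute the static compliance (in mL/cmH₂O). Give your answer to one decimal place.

End-expiratory occlusion gives total PEEP = 11 cmH2O (intrinsic PEEP = 11 − 2 = 9). Use total PEEP for the elastic gradient.
Cstat = Vt / (Pplat − PEEPtotal) = 475 / (17.6 − 11) = 475 / 6.6 = 71.97 mL/cmH2O.

72.0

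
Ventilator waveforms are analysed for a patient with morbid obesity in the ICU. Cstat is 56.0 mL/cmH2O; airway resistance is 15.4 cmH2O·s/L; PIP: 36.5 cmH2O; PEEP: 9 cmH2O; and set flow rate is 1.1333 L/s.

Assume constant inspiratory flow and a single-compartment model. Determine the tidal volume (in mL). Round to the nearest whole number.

Equation of motion (constant flow): PIP = Vt/C + R·V̇ + PEEP.
Vt/C = PIP − R·V̇ − PEEP = 36.5 − 17.453 − 9 = 10.047 cmH2O.
Vt = C × 10.047 = 56.0 × 10.047 = 562.63 mL.

563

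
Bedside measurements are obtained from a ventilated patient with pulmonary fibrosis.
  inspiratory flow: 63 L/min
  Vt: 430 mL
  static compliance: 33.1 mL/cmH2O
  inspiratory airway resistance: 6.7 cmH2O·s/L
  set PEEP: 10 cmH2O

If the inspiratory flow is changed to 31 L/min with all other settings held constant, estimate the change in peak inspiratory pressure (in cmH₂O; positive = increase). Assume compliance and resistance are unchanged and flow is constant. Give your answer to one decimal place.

Flow: 63 L/min ÷ 60 = 1.05 L/s.
New flow: 31 L/min ÷ 60 = 0.5167 L/s.
PIP = Vt/C + R·V̇ + PEEP (constant-flow equation of motion).
Only the resistive term changes: ΔPIP = R × ΔV̇ = 6.7 × (0.5167 − 1.05) = 6.7 × -0.5333 = -3.573 cmH2O.

-3.6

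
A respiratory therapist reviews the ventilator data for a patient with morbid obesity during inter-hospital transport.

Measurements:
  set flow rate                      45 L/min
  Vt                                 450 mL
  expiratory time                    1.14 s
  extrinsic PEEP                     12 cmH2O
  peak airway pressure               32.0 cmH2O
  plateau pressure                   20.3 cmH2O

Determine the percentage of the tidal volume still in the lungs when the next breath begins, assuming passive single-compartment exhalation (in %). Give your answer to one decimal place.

26.0

Flow: 45 L/min ÷ 60 = 0.75 L/s.
R = (PIP − Pplat)/V̇ = (32.0 − 20.3) / 0.75 = 11.7/0.75 = 15.6 cmH2O·s/L.
C = Vt/(Pplat − PEEP) = 450.0 / (20.3 − 12) = 450.0/8.3 = 54.217 mL/cmH2O.
τ = R × C = 15.6 × 0.05422 L/cmH2O = 0.8458 s.
Fraction remaining at end-expiration = e^(−Te/τ) = e^(−1.14/0.8458) = 0.2598 → 25.98%.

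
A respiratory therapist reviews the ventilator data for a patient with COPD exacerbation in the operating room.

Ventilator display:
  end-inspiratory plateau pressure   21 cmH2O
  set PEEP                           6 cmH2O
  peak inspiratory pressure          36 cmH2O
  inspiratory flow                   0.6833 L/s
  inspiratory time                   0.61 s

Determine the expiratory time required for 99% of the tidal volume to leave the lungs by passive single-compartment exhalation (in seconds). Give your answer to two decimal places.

2.81

Vt = flow × Ti = 0.6833 L/s × 0.61 s × 1000 mL/L = 416.81 mL.
R = (PIP − Pplat)/V̇ = (36 − 21) / 0.6833 = 15.0/0.6833 = 21.952 cmH2O·s/L.
C = Vt/(Pplat − PEEP) = 416.81 / (21 − 6) = 416.81/15.0 = 27.787 mL/cmH2O.
τ = R × C = 21.952 × 0.02779 L/cmH2O = 0.61 s.
t = −τ·ln(1 − 0.99) = −0.61·ln(0.01) = 2.809 s.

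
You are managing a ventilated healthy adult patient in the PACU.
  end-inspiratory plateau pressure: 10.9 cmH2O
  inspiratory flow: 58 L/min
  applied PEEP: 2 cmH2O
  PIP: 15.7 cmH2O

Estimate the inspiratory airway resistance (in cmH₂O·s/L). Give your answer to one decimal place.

Flow: 58 L/min ÷ 60 = 0.9667 L/s.
Raw = (PIP − Pplat) / flow = (15.7 − 10.9) / 0.9667 = 4.8 / 0.9667 = 4.965 cmH2O·s/L.

5.0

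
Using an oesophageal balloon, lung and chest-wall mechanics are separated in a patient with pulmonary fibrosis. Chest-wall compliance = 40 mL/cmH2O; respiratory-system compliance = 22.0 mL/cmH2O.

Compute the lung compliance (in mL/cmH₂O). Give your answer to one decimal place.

1/CL = 1/Crs − 1/Ccw.
1/CL = 1/22.0 − 1/40 = 0.02045.
CL = 48.9 mL/cmH2O.

48.9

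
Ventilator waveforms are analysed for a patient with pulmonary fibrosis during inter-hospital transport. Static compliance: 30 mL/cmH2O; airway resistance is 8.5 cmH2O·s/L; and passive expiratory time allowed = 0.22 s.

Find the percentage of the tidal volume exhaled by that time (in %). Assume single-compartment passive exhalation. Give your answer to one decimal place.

57.8

τ = R × C = 8.5 × 30 mL/cmH2O = 8.5 × 0.030 L/cmH2O = 0.255 s.
Passive exhalation: V(t)/V₀ = e^(−t/τ) = e^(−0.22/0.255) = 0.422.
Fraction exhaled = 1 − 0.422 = 0.578 → 57.8%.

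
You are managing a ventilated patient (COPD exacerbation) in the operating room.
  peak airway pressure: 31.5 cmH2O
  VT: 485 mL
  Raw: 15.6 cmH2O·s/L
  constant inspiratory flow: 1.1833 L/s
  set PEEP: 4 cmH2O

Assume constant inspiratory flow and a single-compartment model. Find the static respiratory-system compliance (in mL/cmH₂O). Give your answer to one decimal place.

53.6

Equation of motion (constant flow): PIP = Vt/C + R·V̇ + PEEP.
Vt/C = PIP − R·V̇ − PEEP = 31.5 − 15.6×1.1833 − 4 = 31.5 − 18.459 − 4 = 9.041 cmH2O.
C = Vt / 9.041 = 485 / 9.041 = 53.645 mL/cmH2O.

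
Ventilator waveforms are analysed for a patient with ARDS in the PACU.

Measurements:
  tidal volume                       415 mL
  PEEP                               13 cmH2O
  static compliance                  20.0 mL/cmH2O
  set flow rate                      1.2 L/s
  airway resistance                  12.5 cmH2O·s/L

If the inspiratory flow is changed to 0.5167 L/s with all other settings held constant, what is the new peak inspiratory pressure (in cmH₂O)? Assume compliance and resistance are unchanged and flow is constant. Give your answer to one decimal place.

PIP = Vt/C + R·V̇ + PEEP (constant-flow equation of motion).
Only the resistive term changes: ΔPIP = R × ΔV̇ = 12.5 × (0.5167 − 1.2) = 12.5 × -0.6833 = -8.541 cmH2O.
Original PIP = 415/20.0 + 12.5×1.2 + 13 = 48.75 cmH2O; new PIP = 48.75 + (-8.541) = 40.209 cmH2O.

40.2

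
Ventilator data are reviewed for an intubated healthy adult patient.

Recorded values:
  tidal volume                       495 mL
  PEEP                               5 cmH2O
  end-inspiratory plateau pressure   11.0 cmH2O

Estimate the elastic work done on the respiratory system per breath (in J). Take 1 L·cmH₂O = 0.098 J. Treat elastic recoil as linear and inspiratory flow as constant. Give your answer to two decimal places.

0.15

Elastic work ≈ ½ × (Pplat − PEEP) × Vt = 0.5 × (11.0 − 5) × 0.495 L = 0.5 × 6.0 × 0.495 = 1.485 L·cmH2O.
× 0.098 J/(L·cmH2O) → 0.1455 J.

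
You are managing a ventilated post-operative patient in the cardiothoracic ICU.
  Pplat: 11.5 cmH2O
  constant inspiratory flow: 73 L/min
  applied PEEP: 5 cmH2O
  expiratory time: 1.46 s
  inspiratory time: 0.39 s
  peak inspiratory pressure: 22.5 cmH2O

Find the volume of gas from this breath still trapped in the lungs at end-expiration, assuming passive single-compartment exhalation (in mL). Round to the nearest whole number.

Flow: 73 L/min ÷ 60 = 1.2167 L/s.
Vt = flow × Ti = 1.2167 L/s × 0.39 s × 1000 mL/L = 474.51 mL.
R = (PIP − Pplat)/V̇ = (22.5 − 11.5) / 1.2167 = 11.0/1.2167 = 9.041 cmH2O·s/L.
C = Vt/(Pplat − PEEP) = 474.51 / (11.5 − 5) = 474.51/6.5 = 73.002 mL/cmH2O.
τ = R × C = 9.041 × 0.073 L/cmH2O = 0.66 s.
Fraction remaining = e^(−Te/τ) = e^(−1.46/0.66) = 0.1095.
Trapped volume = 474.51 × 0.1095 = 51.959 mL.

52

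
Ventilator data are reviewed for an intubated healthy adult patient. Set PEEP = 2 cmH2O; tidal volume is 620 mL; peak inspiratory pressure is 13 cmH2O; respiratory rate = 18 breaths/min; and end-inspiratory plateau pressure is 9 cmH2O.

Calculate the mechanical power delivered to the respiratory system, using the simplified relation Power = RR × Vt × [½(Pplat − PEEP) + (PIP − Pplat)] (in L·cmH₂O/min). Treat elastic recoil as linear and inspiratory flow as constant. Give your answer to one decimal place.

Per-breath work = Vt × [½(Pplat−PEEP) + (PIP−Pplat)] = 0.620 × [0.5×7.0 + 4.0] = 0.620 × 7.5 = 4.65 L·cmH2O.
Power = 18 × 4.65 = 83.7 L·cmH2O/min.

83.7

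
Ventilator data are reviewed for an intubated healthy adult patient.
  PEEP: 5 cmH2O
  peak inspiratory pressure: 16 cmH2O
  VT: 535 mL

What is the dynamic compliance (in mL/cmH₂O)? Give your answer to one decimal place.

48.6

Dynamic compliance = Vt / (PIP − PEEP) = 535 / (16 − 5) = 535 / 11.0 = 48.636 mL/cmH2O.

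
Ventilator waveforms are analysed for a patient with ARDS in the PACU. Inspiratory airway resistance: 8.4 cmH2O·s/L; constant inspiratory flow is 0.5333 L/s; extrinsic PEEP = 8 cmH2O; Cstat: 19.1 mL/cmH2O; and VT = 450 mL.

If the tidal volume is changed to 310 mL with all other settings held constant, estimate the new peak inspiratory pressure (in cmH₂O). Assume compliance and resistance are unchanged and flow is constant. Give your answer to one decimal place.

28.7

PIP = Vt/C + R·V̇ + PEEP (constant-flow equation of motion).
Only the elastic term changes: ΔPIP = ΔVt / C = (310 − 450) / 19.1 = -7.33 cmH2O.
Original PIP = 450/19.1 + 8.4×0.5333 + 8 = 36.04 cmH2O; new PIP = 36.04 + (-7.33) = 28.71 cmH2O.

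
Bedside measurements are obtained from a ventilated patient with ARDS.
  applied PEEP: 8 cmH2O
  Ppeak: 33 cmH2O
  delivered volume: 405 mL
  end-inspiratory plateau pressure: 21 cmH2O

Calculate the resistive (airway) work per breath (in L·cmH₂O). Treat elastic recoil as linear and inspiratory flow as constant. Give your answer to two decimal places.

With constant inspiratory flow the resistive pressure is constant at PIP − Pplat = 33 − 21 = 12.0 cmH2O, so resistive work = 12.0 × 0.405 = 4.86 L·cmH2O.

4.86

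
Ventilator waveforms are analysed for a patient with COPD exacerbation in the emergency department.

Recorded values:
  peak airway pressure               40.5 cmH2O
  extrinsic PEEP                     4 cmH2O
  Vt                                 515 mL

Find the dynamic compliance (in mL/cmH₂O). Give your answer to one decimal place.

14.1

Dynamic compliance = Vt / (PIP − PEEP) = 515 / (40.5 − 4) = 515 / 36.5 = 14.11 mL/cmH2O.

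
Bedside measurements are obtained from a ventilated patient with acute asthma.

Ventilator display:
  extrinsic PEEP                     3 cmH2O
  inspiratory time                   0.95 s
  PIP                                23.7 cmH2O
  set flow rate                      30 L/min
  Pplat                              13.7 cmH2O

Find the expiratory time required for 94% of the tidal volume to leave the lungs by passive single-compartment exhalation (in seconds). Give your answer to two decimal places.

2.50

Flow: 30 L/min ÷ 60 = 0.5 L/s.
Vt = flow × Ti = 0.5 L/s × 0.95 s × 1000 mL/L = 475.0 mL.
R = (PIP − Pplat)/V̇ = (23.7 − 13.7) / 0.5 = 10.0/0.5 = 20.0 cmH2O·s/L.
C = Vt/(Pplat − PEEP) = 475.0 / (13.7 − 3) = 475.0/10.7 = 44.393 mL/cmH2O.
τ = R × C = 20.0 × 0.04439 L/cmH2O = 0.8878 s.
t = −τ·ln(1 − 0.94) = −0.8878·ln(0.06) = 2.498 s.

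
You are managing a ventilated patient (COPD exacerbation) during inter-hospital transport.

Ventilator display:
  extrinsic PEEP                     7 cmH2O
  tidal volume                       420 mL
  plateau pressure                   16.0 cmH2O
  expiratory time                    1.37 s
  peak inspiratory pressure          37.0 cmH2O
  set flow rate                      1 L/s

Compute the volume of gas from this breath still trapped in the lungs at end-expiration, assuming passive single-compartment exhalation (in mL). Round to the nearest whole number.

R = (PIP − Pplat)/V̇ = (37.0 − 16.0) / 1 = 21.0/1 = 21.0 cmH2O·s/L.
C = Vt/(Pplat − PEEP) = 420.0 / (16.0 − 7) = 420.0/9.0 = 46.667 mL/cmH2O.
τ = R × C = 21.0 × 0.04667 L/cmH2O = 0.9801 s.
Fraction remaining = e^(−Te/τ) = e^(−1.37/0.9801) = 0.2471.
Trapped volume = 420.0 × 0.2471 = 103.78 mL.

104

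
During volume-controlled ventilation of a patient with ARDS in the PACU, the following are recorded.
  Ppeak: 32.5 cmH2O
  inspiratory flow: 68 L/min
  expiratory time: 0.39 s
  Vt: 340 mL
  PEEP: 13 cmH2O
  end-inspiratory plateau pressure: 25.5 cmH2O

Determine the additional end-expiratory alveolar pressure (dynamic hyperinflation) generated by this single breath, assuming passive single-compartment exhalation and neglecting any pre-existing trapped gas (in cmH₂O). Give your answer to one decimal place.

1.2

Flow: 68 L/min ÷ 60 = 1.1333 L/s.
R = (PIP − Pplat)/V̇ = (32.5 − 25.5) / 1.1333 = 7.0/1.1333 = 6.177 cmH2O·s/L.
C = Vt/(Pplat − PEEP) = 340.0 / (25.5 − 13) = 340.0/12.5 = 27.2 mL/cmH2O.
τ = R × C = 6.177 × 0.0272 L/cmH2O = 0.168 s.
Fraction remaining = e^(−Te/τ) = e^(−0.39/0.168) = 0.09813; trapped volume = 340.0 × 0.09813 = 33.364 mL.
Additional alveolar pressure from trapping ≈ V_trapped / C = 33.364 / 27.2 = 1.227 cmH2O.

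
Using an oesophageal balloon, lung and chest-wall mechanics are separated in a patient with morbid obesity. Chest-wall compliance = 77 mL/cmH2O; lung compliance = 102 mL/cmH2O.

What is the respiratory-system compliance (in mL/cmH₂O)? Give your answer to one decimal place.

43.9

Lung and chest wall are elastances in series: 1/Crs = 1/CL + 1/Ccw.
1/Crs = 1/102 + 1/77 = 0.02279.
Crs = 43.879 mL/cmH2O.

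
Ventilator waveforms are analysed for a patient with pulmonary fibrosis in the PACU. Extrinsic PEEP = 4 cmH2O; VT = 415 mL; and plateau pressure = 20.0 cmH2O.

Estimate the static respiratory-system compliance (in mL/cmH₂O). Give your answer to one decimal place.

25.9

Cstat = Vt / (Pplat − PEEP) = 415 / (20.0 − 4) = 415 / 16.0 = 25.938 mL/cmH2O.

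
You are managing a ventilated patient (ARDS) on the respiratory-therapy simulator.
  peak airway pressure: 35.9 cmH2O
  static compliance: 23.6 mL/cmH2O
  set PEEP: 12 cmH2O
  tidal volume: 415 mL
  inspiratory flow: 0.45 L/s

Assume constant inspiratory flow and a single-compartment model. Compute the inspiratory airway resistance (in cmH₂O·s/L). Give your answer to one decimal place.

Equation of motion (constant flow): PIP = Vt/C + R·V̇ + PEEP.
R·V̇ = PIP − Vt/C − PEEP = 35.9 − 415/23.6 − 12 = 35.9 − 17.585 − 12 = 6.315 cmH2O.
R = 6.315 / 0.45 = 14.033 cmH2O·s/L.

14.0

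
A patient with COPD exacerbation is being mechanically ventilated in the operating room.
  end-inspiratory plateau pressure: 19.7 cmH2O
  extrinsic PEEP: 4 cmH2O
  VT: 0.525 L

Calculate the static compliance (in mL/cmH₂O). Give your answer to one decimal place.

33.4

Cstat = Vt / (Pplat − PEEP) = 525 / (19.7 − 4) = 525 / 15.7 = 33.439 mL/cmH2O.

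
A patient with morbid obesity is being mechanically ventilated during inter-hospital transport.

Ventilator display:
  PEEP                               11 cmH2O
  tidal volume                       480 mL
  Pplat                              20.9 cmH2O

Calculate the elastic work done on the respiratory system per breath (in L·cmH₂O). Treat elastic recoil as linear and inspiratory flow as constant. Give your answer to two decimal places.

Elastic work ≈ ½ × (Pplat − PEEP) × Vt = 0.5 × (20.9 − 11) × 0.480 L = 0.5 × 9.9 × 0.480 = 2.376 L·cmH2O.

2.38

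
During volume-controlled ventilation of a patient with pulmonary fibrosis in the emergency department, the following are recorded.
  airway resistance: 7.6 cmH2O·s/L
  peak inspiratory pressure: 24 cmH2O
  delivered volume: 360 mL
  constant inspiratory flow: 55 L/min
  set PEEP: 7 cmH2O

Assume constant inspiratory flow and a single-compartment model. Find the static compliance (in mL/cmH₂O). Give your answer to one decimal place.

35.9

Flow: 55 L/min ÷ 60 = 0.9167 L/s.
Equation of motion (constant flow): PIP = Vt/C + R·V̇ + PEEP.
Vt/C = PIP − R·V̇ − PEEP = 24 − 7.6×0.9167 − 7 = 24 − 6.967 − 7 = 10.033 cmH2O.
C = Vt / 10.033 = 360 / 10.033 = 35.882 mL/cmH2O.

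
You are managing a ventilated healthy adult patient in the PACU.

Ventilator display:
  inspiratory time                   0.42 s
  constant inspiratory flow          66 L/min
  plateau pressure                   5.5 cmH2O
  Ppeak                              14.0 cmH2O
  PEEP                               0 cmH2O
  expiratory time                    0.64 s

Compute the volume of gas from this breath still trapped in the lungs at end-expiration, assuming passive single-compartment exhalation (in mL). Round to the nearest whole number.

172

Flow: 66 L/min ÷ 60 = 1.1 L/s.
Vt = flow × Ti = 1.1 L/s × 0.42 s × 1000 mL/L = 462.0 mL.
R = (PIP − Pplat)/V̇ = (14.0 − 5.5) / 1.1 = 8.5/1.1 = 7.727 cmH2O·s/L.
C = Vt/(Pplat − PEEP) = 462.0 / (5.5 − 0) = 462.0/5.5 = 84.0 mL/cmH2O.
τ = R × C = 7.727 × 0.084 L/cmH2O = 0.6491 s.
Fraction remaining = e^(−Te/τ) = e^(−0.64/0.6491) = 0.3731.
Trapped volume = 462.0 × 0.3731 = 172.37 mL.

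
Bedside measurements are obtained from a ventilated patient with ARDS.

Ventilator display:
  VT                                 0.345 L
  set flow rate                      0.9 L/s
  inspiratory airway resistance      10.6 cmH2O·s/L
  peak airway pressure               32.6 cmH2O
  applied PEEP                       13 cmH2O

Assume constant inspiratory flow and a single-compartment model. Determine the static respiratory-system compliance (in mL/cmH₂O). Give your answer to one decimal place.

34.3

Equation of motion (constant flow): PIP = Vt/C + R·V̇ + PEEP.
Vt/C = PIP − R·V̇ − PEEP = 32.6 − 10.6×0.9 − 13 = 32.6 − 9.54 − 13 = 10.06 cmH2O.
C = Vt / 10.06 = 345 / 10.06 = 34.294 mL/cmH2O.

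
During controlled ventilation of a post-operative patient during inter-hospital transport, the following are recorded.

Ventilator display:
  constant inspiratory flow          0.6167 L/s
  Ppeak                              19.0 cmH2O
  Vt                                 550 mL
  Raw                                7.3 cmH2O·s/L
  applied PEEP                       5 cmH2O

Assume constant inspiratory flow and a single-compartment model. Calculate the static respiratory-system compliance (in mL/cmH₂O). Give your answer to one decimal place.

57.9

Equation of motion (constant flow): PIP = Vt/C + R·V̇ + PEEP.
Vt/C = PIP − R·V̇ − PEEP = 19.0 − 7.3×0.6167 − 5 = 19.0 − 4.502 − 5 = 9.498 cmH2O.
C = Vt / 9.498 = 550 / 9.498 = 57.907 mL/cmH2O.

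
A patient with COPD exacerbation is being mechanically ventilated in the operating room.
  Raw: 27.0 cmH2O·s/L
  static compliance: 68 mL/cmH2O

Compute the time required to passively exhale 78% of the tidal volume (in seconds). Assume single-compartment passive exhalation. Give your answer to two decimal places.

τ = R × C = 27.0 × 68 mL/cmH2O = 27.0 × 0.068 L/cmH2O = 1.836 s.
Exhaled fraction f = 1 − e^(−t/τ) → t = −τ·ln(1 − f) = −1.836·ln(0.22) = 2.78 s.

2.78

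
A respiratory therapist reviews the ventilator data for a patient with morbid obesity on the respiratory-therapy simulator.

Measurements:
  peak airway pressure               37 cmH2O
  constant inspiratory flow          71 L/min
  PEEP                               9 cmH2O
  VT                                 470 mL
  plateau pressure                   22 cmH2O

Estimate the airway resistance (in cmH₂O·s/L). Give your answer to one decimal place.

Flow: 71 L/min ÷ 60 = 1.1833 L/s.
Raw = (PIP − Pplat) / flow = (37 − 22) / 1.1833 = 15.0 / 1.1833 = 12.676 cmH2O·s/L.

12.7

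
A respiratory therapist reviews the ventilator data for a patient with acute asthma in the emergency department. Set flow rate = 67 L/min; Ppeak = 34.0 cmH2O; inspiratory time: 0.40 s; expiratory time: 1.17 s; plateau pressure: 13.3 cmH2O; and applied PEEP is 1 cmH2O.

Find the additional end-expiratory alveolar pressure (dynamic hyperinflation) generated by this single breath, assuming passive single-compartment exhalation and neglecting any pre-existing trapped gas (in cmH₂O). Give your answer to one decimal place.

Flow: 67 L/min ÷ 60 = 1.1167 L/s.
Vt = flow × Ti = 1.1167 L/s × 0.40 s × 1000 mL/L = 446.68 mL.
R = (PIP − Pplat)/V̇ = (34.0 − 13.3) / 1.1167 = 20.7/1.1167 = 18.537 cmH2O·s/L.
C = Vt/(Pplat − PEEP) = 446.68 / (13.3 − 1) = 446.68/12.3 = 36.315 mL/cmH2O.
τ = R × C = 18.537 × 0.03632 L/cmH2O = 0.6733 s.
Fraction remaining = e^(−Te/τ) = e^(−1.17/0.6733) = 0.1759; trapped volume = 446.68 × 0.1759 = 78.571 mL.
Additional alveolar pressure from trapping ≈ V_trapped / C = 78.571 / 36.315 = 2.164 cmH2O.

2.2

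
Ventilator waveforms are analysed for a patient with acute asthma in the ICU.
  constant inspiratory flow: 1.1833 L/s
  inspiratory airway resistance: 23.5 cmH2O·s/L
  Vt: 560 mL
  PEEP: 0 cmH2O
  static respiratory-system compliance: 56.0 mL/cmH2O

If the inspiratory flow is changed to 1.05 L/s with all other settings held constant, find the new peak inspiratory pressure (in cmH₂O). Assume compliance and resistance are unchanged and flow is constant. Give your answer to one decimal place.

34.7

PIP = Vt/C + R·V̇ + PEEP (constant-flow equation of motion).
Only the resistive term changes: ΔPIP = R × ΔV̇ = 23.5 × (1.05 − 1.1833) = 23.5 × -0.1333 = -3.133 cmH2O.
Original PIP = 560/56.0 + 23.5×1.1833 + 0 = 37.808 cmH2O; new PIP = 37.808 + (-3.133) = 34.675 cmH2O.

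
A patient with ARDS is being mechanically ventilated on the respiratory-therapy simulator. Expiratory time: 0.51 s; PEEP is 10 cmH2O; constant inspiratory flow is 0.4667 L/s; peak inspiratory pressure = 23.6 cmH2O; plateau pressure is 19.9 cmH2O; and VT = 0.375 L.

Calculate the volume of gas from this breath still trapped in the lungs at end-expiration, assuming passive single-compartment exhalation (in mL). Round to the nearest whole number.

69

R = (PIP − Pplat)/V̇ = (23.6 − 19.9) / 0.4667 = 3.7/0.4667 = 7.928 cmH2O·s/L.
C = Vt/(Pplat − PEEP) = 375.0 / (19.9 − 10) = 375.0/9.9 = 37.879 mL/cmH2O.
τ = R × C = 7.928 × 0.03788 L/cmH2O = 0.3003 s.
Fraction remaining = e^(−Te/τ) = e^(−0.51/0.3003) = 0.183.
Trapped volume = 375.0 × 0.183 = 68.625 mL.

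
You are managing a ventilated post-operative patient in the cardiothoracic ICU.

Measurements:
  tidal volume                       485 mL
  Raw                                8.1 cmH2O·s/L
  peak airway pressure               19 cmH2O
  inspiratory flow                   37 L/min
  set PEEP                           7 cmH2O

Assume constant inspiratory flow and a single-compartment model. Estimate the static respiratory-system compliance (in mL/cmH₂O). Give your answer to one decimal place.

Flow: 37 L/min ÷ 60 = 0.6167 L/s.
Equation of motion (constant flow): PIP = Vt/C + R·V̇ + PEEP.
Vt/C = PIP − R·V̇ − PEEP = 19 − 8.1×0.6167 − 7 = 19 − 4.995 − 7 = 7.005 cmH2O.
C = Vt / 7.005 = 485 / 7.005 = 69.236 mL/cmH2O.

69.2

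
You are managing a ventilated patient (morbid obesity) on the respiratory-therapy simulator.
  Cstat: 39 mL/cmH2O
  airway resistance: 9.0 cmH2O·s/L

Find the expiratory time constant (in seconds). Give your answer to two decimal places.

0.35

τ = R × C = 9.0 × 39 mL/cmH2O = 9.0 × 0.039 L/cmH2O = 0.351 s.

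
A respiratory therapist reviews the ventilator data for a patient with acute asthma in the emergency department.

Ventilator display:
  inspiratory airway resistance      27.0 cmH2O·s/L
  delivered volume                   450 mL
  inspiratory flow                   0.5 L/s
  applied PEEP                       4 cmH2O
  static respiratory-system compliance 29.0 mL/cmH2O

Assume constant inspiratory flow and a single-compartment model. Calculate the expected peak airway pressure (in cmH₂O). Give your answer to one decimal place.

Equation of motion (constant flow): PIP = Vt/C + R·V̇ + PEEP.
PIP = 450/29.0 + 27.0×0.5 + 4 = 15.517 + 13.5 + 4 = 33.017 cmH2O.

33.0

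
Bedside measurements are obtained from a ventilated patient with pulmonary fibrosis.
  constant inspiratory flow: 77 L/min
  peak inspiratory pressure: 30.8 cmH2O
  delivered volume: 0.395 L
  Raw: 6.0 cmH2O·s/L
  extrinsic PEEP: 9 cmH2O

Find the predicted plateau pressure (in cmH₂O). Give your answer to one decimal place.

23.1

Flow: 77 L/min ÷ 60 = 1.2833 L/s.
Pplat = PIP − Raw × flow = 30.8 − 6.0 × 1.2833 = 30.8 − 7.7 = 23.1 cmH2O.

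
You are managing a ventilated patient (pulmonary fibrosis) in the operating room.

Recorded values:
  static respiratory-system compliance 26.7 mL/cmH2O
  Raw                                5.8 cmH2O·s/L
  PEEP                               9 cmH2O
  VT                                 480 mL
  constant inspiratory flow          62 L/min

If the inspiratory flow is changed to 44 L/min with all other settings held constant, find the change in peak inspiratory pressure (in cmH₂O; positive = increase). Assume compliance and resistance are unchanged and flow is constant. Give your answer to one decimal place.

Flow: 62 L/min ÷ 60 = 1.0333 L/s.
New flow: 44 L/min ÷ 60 = 0.7333 L/s.
PIP = Vt/C + R·V̇ + PEEP (constant-flow equation of motion).
Only the resistive term changes: ΔPIP = R × ΔV̇ = 5.8 × (0.7333 − 1.0333) = 5.8 × -0.3 = -1.74 cmH2O.

-1.7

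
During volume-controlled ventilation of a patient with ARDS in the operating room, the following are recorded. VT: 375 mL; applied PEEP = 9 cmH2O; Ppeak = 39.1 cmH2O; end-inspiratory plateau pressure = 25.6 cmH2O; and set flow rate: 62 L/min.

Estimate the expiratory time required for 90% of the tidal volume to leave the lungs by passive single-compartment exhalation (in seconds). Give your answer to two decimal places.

0.68

Flow: 62 L/min ÷ 60 = 1.0333 L/s.
R = (PIP − Pplat)/V̇ = (39.1 − 25.6) / 1.0333 = 13.5/1.0333 = 13.065 cmH2O·s/L.
C = Vt/(Pplat − PEEP) = 375.0 / (25.6 − 9) = 375.0/16.6 = 22.59 mL/cmH2O.
τ = R × C = 13.065 × 0.02259 L/cmH2O = 0.2951 s.
t = −τ·ln(1 − 0.90) = −0.2951·ln(0.1) = 0.6795 s.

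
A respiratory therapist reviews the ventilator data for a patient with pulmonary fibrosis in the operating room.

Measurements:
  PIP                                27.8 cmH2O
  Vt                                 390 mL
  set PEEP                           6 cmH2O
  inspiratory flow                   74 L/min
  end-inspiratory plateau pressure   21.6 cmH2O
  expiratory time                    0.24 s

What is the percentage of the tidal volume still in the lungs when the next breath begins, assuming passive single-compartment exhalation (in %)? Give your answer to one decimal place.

Flow: 74 L/min ÷ 60 = 1.2333 L/s.
R = (PIP − Pplat)/V̇ = (27.8 − 21.6) / 1.2333 = 6.2/1.2333 = 5.027 cmH2O·s/L.
C = Vt/(Pplat − PEEP) = 390.0 / (21.6 − 6) = 390.0/15.6 = 25.0 mL/cmH2O.
τ = R × C = 5.027 × 0.025 L/cmH2O = 0.1257 s.
Fraction remaining at end-expiration = e^(−Te/τ) = e^(−0.24/0.1257) = 0.1482 → 14.82%.

14.8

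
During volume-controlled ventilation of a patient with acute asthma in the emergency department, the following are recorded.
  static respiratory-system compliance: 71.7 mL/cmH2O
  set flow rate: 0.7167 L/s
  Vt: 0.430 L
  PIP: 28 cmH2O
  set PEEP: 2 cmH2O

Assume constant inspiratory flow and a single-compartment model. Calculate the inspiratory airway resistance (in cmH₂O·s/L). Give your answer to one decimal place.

Equation of motion (constant flow): PIP = Vt/C + R·V̇ + PEEP.
R·V̇ = PIP − Vt/C − PEEP = 28 − 430/71.7 − 2 = 28 − 5.997 − 2 = 20.003 cmH2O.
R = 20.003 / 0.7167 = 27.91 cmH2O·s/L.

27.9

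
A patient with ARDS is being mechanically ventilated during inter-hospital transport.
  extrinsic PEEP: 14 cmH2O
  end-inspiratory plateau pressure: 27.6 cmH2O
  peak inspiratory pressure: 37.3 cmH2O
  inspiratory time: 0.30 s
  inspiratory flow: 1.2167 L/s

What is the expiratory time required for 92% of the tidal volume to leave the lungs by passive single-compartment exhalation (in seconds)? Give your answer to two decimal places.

Vt = flow × Ti = 1.2167 L/s × 0.30 s × 1000 mL/L = 365.01 mL.
R = (PIP − Pplat)/V̇ = (37.3 − 27.6) / 1.2167 = 9.7/1.2167 = 7.972 cmH2O·s/L.
C = Vt/(Pplat − PEEP) = 365.01 / (27.6 − 14) = 365.01/13.6 = 26.839 mL/cmH2O.
τ = R × C = 7.972 × 0.02684 L/cmH2O = 0.214 s.
t = −τ·ln(1 − 0.92) = −0.214·ln(0.08) = 0.5405 s.

0.54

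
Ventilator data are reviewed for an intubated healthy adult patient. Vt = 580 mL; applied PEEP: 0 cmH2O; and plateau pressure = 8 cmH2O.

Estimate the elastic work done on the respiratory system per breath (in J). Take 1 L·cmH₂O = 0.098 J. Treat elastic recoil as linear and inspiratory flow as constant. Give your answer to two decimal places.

Elastic work ≈ ½ × (Pplat − PEEP) × Vt = 0.5 × (8 − 0) × 0.580 L = 0.5 × 8.0 × 0.580 = 2.32 L·cmH2O.
× 0.098 J/(L·cmH2O) → 0.2274 J.

0.23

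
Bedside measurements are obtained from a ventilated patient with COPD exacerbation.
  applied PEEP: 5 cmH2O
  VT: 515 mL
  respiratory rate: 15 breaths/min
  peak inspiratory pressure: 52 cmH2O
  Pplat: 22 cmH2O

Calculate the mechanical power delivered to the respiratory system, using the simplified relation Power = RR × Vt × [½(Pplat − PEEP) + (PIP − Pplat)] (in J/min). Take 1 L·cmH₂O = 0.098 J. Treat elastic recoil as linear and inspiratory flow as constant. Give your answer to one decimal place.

29.1

Per-breath work = Vt × [½(Pplat−PEEP) + (PIP−Pplat)] = 0.515 × [0.5×17.0 + 30.0] = 0.515 × 38.5 = 19.828 L·cmH2O.
Power = 15 × 19.828 = 297.42 L·cmH2O/min.
× 0.098 J/(L·cmH2O) → 29.147 J/min.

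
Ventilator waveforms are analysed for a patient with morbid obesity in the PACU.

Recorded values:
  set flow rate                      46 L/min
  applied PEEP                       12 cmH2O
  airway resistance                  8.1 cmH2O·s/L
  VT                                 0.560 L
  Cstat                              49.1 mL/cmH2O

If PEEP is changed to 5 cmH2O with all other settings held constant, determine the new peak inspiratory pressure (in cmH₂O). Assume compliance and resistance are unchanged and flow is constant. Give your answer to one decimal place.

22.6

Flow: 46 L/min ÷ 60 = 0.7667 L/s.
PIP = Vt/C + R·V̇ + PEEP (constant-flow equation of motion).
Only the baseline term changes: ΔPIP = ΔPEEP = 5 − 12 = -7.0 cmH2O.
Original PIP = 560/49.1 + 8.1×0.7667 + 12 = 29.616 cmH2O; new PIP = 29.616 + (-7.0) = 22.616 cmH2O.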